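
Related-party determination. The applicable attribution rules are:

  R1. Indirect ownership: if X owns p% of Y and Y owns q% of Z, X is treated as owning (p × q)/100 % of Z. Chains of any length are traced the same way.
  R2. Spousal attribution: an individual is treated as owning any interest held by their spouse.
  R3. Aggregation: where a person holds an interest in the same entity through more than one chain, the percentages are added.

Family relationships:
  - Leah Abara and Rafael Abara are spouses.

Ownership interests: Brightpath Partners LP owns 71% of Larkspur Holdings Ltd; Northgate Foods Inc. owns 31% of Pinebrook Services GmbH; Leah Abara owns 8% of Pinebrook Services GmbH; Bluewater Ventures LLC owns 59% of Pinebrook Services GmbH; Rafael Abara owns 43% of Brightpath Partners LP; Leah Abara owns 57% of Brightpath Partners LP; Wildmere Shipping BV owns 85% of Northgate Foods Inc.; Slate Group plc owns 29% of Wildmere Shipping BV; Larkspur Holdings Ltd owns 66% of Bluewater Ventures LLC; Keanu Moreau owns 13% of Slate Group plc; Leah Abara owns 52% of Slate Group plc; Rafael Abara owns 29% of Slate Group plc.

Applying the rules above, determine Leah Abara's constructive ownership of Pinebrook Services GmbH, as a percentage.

By spousal attribution (R2), Leah Abara is treated as also owning Rafael Abara's interest in Brightpath Partners LP, giving 57% + 43% = 100%.
By spousal attribution (R2), Leah Abara is treated as also owning Rafael Abara's interest in Slate Group plc, giving 52% + 29% = 81%.
Chain via Brightpath Partners LP → Larkspur Holdings Ltd → Bluewater Ventures LLC (R1): 100% × 71% × 66% × 59% = 27.6474% of Pinebrook Services GmbH.
Chain via Slate Group plc → Wildmere Shipping BV → Northgate Foods Inc. (R1): 81% × 29% × 85% × 31% = 6.189615% of Pinebrook Services GmbH.
Direct interest in Pinebrook Services GmbH: 8%.
Aggregating (R3): 27.6474% + 6.189615% + 8% = 41.837015%.

41.837015%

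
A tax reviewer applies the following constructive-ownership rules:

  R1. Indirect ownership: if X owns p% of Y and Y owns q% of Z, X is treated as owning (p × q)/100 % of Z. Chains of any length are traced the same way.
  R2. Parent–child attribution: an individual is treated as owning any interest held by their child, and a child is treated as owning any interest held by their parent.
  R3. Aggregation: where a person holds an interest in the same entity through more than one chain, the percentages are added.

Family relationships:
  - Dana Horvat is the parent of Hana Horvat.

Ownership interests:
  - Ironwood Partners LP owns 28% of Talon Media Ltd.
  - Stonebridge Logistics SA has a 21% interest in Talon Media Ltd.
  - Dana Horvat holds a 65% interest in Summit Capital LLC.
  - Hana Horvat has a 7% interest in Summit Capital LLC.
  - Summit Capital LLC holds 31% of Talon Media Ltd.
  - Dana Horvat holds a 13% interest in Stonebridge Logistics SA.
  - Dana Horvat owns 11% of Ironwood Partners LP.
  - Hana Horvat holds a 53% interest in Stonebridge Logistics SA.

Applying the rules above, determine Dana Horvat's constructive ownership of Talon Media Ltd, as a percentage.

39.26%

By parent–child attribution (R2), Dana Horvat is treated as also owning Hana Horvat's interest in Stonebridge Logistics SA, giving 13% + 53% = 66%.
By parent–child attribution (R2), Dana Horvat is treated as also owning Hana Horvat's interest in Summit Capital LLC, giving 65% + 7% = 72%.
Chain via Ironwood Partners LP (R1): 11% × 28% = 3.08% of Talon Media Ltd.
Chain via Stonebridge Logistics SA (R1): 66% × 21% = 13.86% of Talon Media Ltd.
Chain via Summit Capital LLC (R1): 72% × 31% = 22.32% of Talon Media Ltd.
Aggregating (R3): 3.08% + 13.86% + 22.32% = 39.26%.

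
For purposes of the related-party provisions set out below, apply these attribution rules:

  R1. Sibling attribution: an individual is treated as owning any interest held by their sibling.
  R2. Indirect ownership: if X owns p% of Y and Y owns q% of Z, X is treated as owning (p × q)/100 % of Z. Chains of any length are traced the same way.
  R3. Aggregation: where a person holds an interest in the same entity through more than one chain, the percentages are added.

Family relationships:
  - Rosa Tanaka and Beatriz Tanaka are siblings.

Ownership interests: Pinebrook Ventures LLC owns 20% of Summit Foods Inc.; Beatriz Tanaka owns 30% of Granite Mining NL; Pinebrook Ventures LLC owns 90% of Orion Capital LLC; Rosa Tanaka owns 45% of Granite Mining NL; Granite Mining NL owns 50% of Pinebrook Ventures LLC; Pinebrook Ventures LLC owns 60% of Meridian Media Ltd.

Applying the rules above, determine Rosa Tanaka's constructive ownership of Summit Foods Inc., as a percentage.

By sibling attribution (R1), Rosa Tanaka is treated as also owning Beatriz Tanaka's interest in Granite Mining NL, giving 45% + 30% = 75%.
Chain via Granite Mining NL → Pinebrook Ventures LLC (R2): 75% × 50% × 20% = 7.5% of Summit Foods Inc.

7.5%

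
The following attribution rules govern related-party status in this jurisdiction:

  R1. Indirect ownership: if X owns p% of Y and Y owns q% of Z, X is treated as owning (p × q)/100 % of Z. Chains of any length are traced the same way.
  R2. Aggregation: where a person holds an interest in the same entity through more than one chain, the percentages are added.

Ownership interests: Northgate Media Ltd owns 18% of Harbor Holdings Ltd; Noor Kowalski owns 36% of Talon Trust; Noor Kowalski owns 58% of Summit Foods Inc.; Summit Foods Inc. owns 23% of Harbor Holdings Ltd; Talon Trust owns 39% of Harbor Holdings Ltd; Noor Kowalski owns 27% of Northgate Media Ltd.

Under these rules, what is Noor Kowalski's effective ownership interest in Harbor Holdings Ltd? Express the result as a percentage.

Chain via Summit Foods Inc. (R1): 58% × 23% = 13.34% of Harbor Holdings Ltd.
Chain via Northgate Media Ltd (R1): 27% × 18% = 4.86% of Harbor Holdings Ltd.
Chain via Talon Trust (R1): 36% × 39% = 14.04% of Harbor Holdings Ltd.
Aggregating (R2): 13.34% + 4.86% + 14.04% = 32.24%.

32.24%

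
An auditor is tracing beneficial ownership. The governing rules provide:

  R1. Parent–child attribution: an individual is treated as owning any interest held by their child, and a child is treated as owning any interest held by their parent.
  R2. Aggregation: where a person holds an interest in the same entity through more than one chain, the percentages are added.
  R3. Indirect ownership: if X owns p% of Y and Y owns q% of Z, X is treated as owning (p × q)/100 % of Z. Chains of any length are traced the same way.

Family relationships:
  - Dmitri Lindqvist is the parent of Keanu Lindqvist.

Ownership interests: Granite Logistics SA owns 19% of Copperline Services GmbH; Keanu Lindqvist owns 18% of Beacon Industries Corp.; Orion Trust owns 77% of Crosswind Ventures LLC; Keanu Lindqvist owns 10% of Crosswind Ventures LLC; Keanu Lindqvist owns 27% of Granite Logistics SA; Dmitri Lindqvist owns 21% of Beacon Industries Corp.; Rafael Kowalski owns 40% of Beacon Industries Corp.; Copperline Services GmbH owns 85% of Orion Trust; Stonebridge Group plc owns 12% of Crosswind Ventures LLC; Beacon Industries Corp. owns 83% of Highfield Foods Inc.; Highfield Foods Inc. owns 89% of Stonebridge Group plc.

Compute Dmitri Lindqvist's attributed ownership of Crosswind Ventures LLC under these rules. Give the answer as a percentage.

16.814701%

By parent–child attribution (R1), Dmitri Lindqvist is treated as also owning Keanu Lindqvist's interest in Beacon Industries Corp, giving 21% + 18% = 39%.
By parent–child attribution (R1), Dmitri Lindqvist is treated as owning Keanu Lindqvist's 27% interest in Granite Logistics SA.
By parent–child attribution (R1), Dmitri Lindqvist is treated as owning Keanu Lindqvist's 10% interest in Crosswind Ventures LLC.
Chain via Beacon Industries Corp. → Highfield Foods Inc. → Stonebridge Group plc (R3): 39% × 83% × 89% × 12% = 3.457116% of Crosswind Ventures LLC.
Chain via Granite Logistics SA → Copperline Services GmbH → Orion Trust (R3): 27% × 19% × 85% × 77% = 3.357585% of Crosswind Ventures LLC.
Direct interest in Crosswind Ventures LLC: 10%.
Aggregating (R2): 3.457116% + 3.357585% + 10% = 16.814701%.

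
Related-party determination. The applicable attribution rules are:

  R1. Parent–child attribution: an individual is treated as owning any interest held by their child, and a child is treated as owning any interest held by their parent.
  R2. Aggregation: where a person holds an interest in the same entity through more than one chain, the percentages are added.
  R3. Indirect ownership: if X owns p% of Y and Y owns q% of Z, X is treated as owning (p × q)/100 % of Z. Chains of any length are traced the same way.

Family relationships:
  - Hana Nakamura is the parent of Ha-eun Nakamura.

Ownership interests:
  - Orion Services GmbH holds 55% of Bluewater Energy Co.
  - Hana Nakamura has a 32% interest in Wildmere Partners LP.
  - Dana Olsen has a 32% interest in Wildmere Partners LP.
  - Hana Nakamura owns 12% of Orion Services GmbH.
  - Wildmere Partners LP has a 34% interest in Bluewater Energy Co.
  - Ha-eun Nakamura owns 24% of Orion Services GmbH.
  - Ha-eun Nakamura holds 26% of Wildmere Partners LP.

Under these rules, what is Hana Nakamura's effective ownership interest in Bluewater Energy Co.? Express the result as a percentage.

39.52%

By parent–child attribution (R1), Hana Nakamura is treated as also owning Ha-eun Nakamura's interest in Orion Services GmbH, giving 12% + 24% = 36%.
By parent–child attribution (R1), Hana Nakamura is treated as also owning Ha-eun Nakamura's interest in Wildmere Partners LP, giving 32% + 26% = 58%.
Chain via Orion Services GmbH (R3): 36% × 55% = 19.8% of Bluewater Energy Co.
Chain via Wildmere Partners LP (R3): 58% × 34% = 19.72% of Bluewater Energy Co.
Aggregating (R2): 19.8% + 19.72% = 39.52%.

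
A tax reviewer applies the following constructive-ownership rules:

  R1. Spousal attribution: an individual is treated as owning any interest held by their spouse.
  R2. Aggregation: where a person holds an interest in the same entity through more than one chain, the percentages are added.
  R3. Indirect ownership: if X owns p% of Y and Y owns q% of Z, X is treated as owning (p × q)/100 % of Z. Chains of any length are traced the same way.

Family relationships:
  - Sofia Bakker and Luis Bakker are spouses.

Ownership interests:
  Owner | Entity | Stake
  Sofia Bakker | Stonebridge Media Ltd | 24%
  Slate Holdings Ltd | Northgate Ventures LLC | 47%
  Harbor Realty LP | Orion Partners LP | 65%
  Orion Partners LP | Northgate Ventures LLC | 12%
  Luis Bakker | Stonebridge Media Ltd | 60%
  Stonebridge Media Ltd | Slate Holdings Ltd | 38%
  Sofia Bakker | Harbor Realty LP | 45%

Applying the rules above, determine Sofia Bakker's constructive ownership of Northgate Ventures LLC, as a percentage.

18.5124%

By spousal attribution (R1), Sofia Bakker is treated as also owning Luis Bakker's interest in Stonebridge Media Ltd, giving 24% + 60% = 84%.
Chain via Harbor Realty LP → Orion Partners LP (R3): 45% × 65% × 12% = 3.51% of Northgate Ventures LLC.
Chain via Stonebridge Media Ltd → Slate Holdings Ltd (R3): 84% × 38% × 47% = 15.0024% of Northgate Ventures LLC.
Aggregating (R2): 3.51% + 15.0024% = 18.5124%.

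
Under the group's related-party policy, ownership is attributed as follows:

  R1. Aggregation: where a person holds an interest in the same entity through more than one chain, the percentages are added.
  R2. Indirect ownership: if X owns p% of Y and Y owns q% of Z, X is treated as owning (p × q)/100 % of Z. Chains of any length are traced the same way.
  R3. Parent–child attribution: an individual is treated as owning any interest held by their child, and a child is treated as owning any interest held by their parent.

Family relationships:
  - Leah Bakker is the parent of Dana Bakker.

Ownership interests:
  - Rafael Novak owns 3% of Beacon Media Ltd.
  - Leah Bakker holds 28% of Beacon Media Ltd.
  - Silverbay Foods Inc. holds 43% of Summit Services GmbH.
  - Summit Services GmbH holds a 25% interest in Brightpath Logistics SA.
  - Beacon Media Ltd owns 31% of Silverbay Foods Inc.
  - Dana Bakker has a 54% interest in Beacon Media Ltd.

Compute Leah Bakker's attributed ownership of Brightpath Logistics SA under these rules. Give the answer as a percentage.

By parent–child attribution (R3), Leah Bakker is treated as also owning Dana Bakker's interest in Beacon Media Ltd, giving 28% + 54% = 82%.
Chain via Beacon Media Ltd → Silverbay Foods Inc. → Summit Services GmbH (R2): 82% × 31% × 43% × 25% = 2.73265% of Brightpath Logistics SA.

2.73265%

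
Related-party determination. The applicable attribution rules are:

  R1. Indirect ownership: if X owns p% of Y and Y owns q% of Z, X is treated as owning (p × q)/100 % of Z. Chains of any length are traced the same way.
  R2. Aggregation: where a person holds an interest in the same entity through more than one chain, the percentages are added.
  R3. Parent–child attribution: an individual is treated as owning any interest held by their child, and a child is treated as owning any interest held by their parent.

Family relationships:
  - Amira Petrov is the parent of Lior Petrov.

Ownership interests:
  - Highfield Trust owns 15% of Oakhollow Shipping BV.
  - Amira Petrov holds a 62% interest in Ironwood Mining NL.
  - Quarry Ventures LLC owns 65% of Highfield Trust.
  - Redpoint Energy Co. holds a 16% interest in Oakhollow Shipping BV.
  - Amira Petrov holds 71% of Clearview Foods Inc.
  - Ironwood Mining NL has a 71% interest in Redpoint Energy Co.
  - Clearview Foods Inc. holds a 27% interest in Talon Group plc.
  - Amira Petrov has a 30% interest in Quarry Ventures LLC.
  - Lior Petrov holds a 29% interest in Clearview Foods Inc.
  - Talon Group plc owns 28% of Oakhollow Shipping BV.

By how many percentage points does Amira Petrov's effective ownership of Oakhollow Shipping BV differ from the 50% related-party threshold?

By parent–child attribution (R3), Amira Petrov is treated as also owning Lior Petrov's interest in Clearview Foods Inc, giving 71% + 29% = 100%.
Chain via Quarry Ventures LLC → Highfield Trust (R1): 30% × 65% × 15% = 2.925% of Oakhollow Shipping BV.
Chain via Ironwood Mining NL → Redpoint Energy Co. (R1): 62% × 71% × 16% = 7.0432% of Oakhollow Shipping BV.
Chain via Clearview Foods Inc. → Talon Group plc (R1): 100% × 27% × 28% = 7.56% of Oakhollow Shipping BV.
Aggregating (R2): 2.925% + 7.0432% + 7.56% = 17.5282%.
17.5282% falls short of the 50% threshold by 32.4718 percentage points.

32.4718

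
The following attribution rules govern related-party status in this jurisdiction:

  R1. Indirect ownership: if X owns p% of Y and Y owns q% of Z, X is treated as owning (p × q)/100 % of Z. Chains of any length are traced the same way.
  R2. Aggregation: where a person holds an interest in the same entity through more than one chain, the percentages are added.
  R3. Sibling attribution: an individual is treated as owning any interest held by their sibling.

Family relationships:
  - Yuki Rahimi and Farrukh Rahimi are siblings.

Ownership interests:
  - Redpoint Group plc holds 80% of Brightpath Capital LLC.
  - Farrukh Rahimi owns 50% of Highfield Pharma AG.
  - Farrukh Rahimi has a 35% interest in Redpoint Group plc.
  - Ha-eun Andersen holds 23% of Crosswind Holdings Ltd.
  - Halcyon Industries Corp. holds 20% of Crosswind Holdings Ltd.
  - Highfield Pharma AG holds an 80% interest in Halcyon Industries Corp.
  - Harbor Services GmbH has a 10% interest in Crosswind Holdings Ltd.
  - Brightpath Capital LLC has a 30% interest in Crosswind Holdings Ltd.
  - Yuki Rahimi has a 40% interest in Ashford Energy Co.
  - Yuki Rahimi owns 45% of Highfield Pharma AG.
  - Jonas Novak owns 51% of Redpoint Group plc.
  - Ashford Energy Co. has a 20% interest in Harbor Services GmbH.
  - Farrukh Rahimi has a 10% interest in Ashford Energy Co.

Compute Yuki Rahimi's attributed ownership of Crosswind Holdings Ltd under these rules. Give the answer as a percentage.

By sibling attribution (R3), Yuki Rahimi is treated as also owning Farrukh Rahimi's interest in Highfield Pharma AG, giving 45% + 50% = 95%.
By sibling attribution (R3), Yuki Rahimi is treated as also owning Farrukh Rahimi's interest in Ashford Energy Co, giving 40% + 10% = 50%.
By sibling attribution (R3), Yuki Rahimi is treated as owning Farrukh Rahimi's 35% interest in Redpoint Group plc.
Chain via Highfield Pharma AG → Halcyon Industries Corp. (R1): 95% × 80% × 20% = 15.2% of Crosswind Holdings Ltd.
Chain via Ashford Energy Co. → Harbor Services GmbH (R1): 50% × 20% × 10% = 1% of Crosswind Holdings Ltd.
Chain via Redpoint Group plc → Brightpath Capital LLC (R1): 35% × 80% × 30% = 8.4% of Crosswind Holdings Ltd.
Aggregating (R2): 15.2% + 1% + 8.4% = 24.6%.

24.6%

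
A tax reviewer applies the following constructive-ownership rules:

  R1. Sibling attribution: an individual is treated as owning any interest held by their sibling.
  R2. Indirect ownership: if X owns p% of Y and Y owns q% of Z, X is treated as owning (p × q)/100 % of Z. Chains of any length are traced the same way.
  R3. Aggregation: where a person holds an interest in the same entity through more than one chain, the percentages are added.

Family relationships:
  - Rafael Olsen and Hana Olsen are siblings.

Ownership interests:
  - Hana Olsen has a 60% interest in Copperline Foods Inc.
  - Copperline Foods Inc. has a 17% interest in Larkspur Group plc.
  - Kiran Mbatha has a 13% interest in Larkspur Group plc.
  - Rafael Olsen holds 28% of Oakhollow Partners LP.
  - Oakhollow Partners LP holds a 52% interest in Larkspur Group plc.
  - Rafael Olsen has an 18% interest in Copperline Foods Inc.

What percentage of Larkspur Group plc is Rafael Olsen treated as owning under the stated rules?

27.82%

By sibling attribution (R1), Rafael Olsen is treated as also owning Hana Olsen's interest in Copperline Foods Inc, giving 18% + 60% = 78%.
Chain via Copperline Foods Inc. (R2): 78% × 17% = 13.26% of Larkspur Group plc.
Chain via Oakhollow Partners LP (R2): 28% × 52% = 14.56% of Larkspur Group plc.
Aggregating (R3): 13.26% + 14.56% = 27.82%.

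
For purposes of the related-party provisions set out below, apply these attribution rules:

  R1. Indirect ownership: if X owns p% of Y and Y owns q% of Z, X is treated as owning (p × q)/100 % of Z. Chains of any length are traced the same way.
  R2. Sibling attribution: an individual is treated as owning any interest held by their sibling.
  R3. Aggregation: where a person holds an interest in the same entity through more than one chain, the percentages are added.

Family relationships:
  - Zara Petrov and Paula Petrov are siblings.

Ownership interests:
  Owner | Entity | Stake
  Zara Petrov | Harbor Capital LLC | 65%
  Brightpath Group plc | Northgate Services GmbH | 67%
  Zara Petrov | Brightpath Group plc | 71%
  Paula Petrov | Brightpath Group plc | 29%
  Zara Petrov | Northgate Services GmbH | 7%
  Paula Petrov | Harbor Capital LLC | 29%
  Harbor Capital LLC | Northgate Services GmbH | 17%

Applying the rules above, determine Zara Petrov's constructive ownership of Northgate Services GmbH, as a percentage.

By sibling attribution (R2), Zara Petrov is treated as also owning Paula Petrov's interest in Harbor Capital LLC, giving 65% + 29% = 94%.
By sibling attribution (R2), Zara Petrov is treated as also owning Paula Petrov's interest in Brightpath Group plc, giving 71% + 29% = 100%.
Chain via Harbor Capital LLC (R1): 94% × 17% = 15.98% of Northgate Services GmbH.
Chain via Brightpath Group plc (R1): 100% × 67% = 67% of Northgate Services GmbH.
Direct interest in Northgate Services GmbH: 7%.
Aggregating (R3): 15.98% + 67% + 7% = 89.98%.

89.98%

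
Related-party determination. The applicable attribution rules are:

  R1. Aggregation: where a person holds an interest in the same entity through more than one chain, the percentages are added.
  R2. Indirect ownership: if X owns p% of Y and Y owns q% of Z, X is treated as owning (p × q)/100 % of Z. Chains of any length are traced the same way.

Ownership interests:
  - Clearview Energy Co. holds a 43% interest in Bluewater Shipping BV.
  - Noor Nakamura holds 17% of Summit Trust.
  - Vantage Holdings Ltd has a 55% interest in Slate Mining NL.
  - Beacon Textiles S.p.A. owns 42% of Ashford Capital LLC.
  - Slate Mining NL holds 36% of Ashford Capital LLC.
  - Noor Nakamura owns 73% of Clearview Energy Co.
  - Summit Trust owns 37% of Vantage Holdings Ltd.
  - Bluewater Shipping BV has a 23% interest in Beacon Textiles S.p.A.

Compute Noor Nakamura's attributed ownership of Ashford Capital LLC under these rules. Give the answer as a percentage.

Chain via Summit Trust → Vantage Holdings Ltd → Slate Mining NL (R2): 17% × 37% × 55% × 36% = 1.24542% of Ashford Capital LLC.
Chain via Clearview Energy Co. → Bluewater Shipping BV → Beacon Textiles S.p.A. (R2): 73% × 43% × 23% × 42% = 3.032274% of Ashford Capital LLC.
Aggregating (R1): 1.24542% + 3.032274% = 4.277694%.

4.277694%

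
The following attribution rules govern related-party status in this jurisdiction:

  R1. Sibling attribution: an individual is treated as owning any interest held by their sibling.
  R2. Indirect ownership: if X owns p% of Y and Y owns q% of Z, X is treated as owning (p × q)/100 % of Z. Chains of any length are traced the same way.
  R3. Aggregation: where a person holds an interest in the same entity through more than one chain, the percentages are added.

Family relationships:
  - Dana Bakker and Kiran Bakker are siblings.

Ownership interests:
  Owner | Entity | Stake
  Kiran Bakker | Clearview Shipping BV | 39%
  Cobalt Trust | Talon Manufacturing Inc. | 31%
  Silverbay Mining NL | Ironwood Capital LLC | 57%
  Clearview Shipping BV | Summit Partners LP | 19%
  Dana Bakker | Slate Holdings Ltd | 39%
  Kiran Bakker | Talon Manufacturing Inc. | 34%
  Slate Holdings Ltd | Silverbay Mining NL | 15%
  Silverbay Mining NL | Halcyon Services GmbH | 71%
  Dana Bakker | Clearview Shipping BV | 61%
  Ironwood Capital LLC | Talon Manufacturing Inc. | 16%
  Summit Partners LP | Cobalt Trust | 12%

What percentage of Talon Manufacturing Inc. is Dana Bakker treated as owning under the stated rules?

By sibling attribution (R1), Dana Bakker is treated as also owning Kiran Bakker's interest in Clearview Shipping BV, giving 61% + 39% = 100%.
By sibling attribution (R1), Dana Bakker is treated as owning Kiran Bakker's 34% interest in Talon Manufacturing Inc.
Chain via Slate Holdings Ltd → Silverbay Mining NL → Ironwood Capital LLC (R2): 39% × 15% × 57% × 16% = 0.53352% of Talon Manufacturing Inc.
Chain via Clearview Shipping BV → Summit Partners LP → Cobalt Trust (R2): 100% × 19% × 12% × 31% = 0.7068% of Talon Manufacturing Inc.
Direct interest in Talon Manufacturing Inc: 34%.
Aggregating (R3): 0.53352% + 0.7068% + 34% = 35.24032%.

35.24032%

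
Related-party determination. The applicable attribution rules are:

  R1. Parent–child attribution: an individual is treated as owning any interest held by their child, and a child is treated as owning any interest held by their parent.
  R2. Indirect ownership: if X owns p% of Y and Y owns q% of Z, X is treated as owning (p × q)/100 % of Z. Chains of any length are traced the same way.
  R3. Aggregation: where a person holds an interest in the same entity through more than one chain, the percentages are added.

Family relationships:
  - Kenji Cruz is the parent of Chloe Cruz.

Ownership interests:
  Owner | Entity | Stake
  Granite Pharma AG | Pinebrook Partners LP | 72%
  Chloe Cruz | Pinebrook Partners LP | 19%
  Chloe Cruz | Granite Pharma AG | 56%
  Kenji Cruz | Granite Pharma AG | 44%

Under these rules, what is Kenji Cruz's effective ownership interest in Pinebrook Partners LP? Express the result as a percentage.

91%

By parent–child attribution (R1), Kenji Cruz is treated as also owning Chloe Cruz's interest in Granite Pharma AG, giving 44% + 56% = 100%.
By parent–child attribution (R1), Kenji Cruz is treated as owning Chloe Cruz's 19% interest in Pinebrook Partners LP.
Chain via Granite Pharma AG (R2): 100% × 72% = 72% of Pinebrook Partners LP.
Direct interest in Pinebrook Partners LP: 19%.
Aggregating (R3): 72% + 19% = 91%.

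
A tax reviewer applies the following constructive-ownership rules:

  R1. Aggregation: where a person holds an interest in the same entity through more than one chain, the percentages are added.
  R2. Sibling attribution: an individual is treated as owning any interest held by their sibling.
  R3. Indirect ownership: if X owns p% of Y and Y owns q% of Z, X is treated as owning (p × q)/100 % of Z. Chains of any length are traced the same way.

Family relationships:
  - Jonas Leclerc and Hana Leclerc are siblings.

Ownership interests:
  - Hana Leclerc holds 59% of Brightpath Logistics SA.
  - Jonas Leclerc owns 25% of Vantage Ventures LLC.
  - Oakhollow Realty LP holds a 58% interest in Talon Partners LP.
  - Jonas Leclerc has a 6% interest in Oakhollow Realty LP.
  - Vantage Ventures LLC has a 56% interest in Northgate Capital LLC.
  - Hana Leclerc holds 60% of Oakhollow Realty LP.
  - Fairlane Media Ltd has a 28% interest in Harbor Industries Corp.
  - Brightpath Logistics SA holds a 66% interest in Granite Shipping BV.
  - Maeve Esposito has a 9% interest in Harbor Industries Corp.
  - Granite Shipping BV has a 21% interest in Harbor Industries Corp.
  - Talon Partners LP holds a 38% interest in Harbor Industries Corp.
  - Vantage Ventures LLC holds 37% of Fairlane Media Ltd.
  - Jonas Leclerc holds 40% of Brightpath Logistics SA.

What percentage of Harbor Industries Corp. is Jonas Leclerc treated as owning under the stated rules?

By sibling attribution (R2), Jonas Leclerc is treated as also owning Hana Leclerc's interest in Oakhollow Realty LP, giving 6% + 60% = 66%.
By sibling attribution (R2), Jonas Leclerc is treated as also owning Hana Leclerc's interest in Brightpath Logistics SA, giving 40% + 59% = 99%.
Chain via Oakhollow Realty LP → Talon Partners LP (R3): 66% × 58% × 38% = 14.5464% of Harbor Industries Corp.
Chain via Brightpath Logistics SA → Granite Shipping BV (R3): 99% × 66% × 21% = 13.7214% of Harbor Industries Corp.
Chain via Vantage Ventures LLC → Fairlane Media Ltd (R3): 25% × 37% × 28% = 2.59% of Harbor Industries Corp.
Aggregating (R1): 14.5464% + 13.7214% + 2.59% = 30.8578%.

30.8578%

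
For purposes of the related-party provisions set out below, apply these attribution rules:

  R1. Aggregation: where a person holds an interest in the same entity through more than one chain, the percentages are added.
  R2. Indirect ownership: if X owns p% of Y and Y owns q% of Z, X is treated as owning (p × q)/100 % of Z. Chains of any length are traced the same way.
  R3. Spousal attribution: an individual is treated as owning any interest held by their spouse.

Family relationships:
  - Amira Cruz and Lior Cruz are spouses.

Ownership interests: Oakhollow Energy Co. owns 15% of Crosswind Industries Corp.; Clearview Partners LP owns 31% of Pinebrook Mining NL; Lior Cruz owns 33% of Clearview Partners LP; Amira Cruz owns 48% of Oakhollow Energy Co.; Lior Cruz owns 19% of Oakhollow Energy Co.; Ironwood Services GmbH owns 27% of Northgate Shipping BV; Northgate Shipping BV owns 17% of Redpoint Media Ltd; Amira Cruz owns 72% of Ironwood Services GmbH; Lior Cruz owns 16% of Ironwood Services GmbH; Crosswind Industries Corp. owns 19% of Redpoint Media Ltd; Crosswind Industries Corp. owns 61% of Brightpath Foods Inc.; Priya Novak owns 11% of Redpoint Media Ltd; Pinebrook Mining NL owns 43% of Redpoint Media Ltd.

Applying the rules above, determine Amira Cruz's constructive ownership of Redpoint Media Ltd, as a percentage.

By spousal attribution (R3), Amira Cruz is treated as also owning Lior Cruz's interest in Ironwood Services GmbH, giving 72% + 16% = 88%.
By spousal attribution (R3), Amira Cruz is treated as also owning Lior Cruz's interest in Oakhollow Energy Co, giving 48% + 19% = 67%.
By spousal attribution (R3), Amira Cruz is treated as owning Lior Cruz's 33% interest in Clearview Partners LP.
Chain via Ironwood Services GmbH → Northgate Shipping BV (R2): 88% × 27% × 17% = 4.0392% of Redpoint Media Ltd.
Chain via Oakhollow Energy Co. → Crosswind Industries Corp. (R2): 67% × 15% × 19% = 1.9095% of Redpoint Media Ltd.
Chain via Clearview Partners LP → Pinebrook Mining NL (R2): 33% × 31% × 43% = 4.3989% of Redpoint Media Ltd.
Aggregating (R1): 4.0392% + 1.9095% + 4.3989% = 10.3476%.

10.3476%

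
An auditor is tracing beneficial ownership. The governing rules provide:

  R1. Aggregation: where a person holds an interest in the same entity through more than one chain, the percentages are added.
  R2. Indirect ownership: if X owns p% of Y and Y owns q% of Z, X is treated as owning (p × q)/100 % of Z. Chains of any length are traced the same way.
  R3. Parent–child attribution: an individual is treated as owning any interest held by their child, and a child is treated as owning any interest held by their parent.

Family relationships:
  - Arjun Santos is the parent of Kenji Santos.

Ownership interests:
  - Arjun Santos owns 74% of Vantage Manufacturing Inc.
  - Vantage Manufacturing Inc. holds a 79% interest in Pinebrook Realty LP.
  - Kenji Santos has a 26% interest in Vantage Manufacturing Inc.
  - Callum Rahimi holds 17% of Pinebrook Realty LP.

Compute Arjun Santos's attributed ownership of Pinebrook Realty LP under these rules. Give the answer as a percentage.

By parent–child attribution (R3), Arjun Santos is treated as also owning Kenji Santos's interest in Vantage Manufacturing Inc, giving 74% + 26% = 100%.
Chain via Vantage Manufacturing Inc. (R2): 100% × 79% = 79% of Pinebrook Realty LP.

79%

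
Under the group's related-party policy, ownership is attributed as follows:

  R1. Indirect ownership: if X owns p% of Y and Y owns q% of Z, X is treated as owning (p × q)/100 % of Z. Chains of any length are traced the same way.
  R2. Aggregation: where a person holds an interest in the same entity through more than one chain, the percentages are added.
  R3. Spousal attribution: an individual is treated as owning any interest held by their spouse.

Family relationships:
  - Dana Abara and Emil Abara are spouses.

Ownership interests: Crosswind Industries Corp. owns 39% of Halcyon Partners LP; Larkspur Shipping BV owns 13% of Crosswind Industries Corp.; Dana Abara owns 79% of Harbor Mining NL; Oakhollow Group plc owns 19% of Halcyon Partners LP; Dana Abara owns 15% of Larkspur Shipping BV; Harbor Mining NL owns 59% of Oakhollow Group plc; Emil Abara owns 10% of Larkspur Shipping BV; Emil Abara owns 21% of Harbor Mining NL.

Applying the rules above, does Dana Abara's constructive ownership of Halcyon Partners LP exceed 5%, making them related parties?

By spousal attribution (R3), Dana Abara is treated as also owning Emil Abara's interest in Larkspur Shipping BV, giving 15% + 10% = 25%.
By spousal attribution (R3), Dana Abara is treated as also owning Emil Abara's interest in Harbor Mining NL, giving 79% + 21% = 100%.
Chain via Larkspur Shipping BV → Crosswind Industries Corp. (R1): 25% × 13% × 39% = 1.2675% of Halcyon Partners LP.
Chain via Harbor Mining NL → Oakhollow Group plc (R1): 100% × 59% × 19% = 11.21% of Halcyon Partners LP.
Aggregating (R2): 1.2675% + 11.21% = 12.4775%.
12.4775% exceeds the 5% threshold, so Dana is a related party to Halcyon Partners LP.

Yes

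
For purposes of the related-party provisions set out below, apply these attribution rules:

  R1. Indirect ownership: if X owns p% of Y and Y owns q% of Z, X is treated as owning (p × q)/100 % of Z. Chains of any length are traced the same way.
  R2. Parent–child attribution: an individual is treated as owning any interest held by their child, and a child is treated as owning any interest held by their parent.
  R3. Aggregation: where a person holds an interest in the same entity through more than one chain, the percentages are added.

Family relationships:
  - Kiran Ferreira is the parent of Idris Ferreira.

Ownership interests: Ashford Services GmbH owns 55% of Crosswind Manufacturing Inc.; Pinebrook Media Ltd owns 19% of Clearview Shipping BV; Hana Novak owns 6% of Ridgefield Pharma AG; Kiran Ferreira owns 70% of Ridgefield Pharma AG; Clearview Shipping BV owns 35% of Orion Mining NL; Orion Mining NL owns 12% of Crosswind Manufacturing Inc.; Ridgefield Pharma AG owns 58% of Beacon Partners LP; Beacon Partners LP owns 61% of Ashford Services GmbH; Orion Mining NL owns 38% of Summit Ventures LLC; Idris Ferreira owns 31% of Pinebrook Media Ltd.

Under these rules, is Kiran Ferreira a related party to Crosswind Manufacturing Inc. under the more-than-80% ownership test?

By parent–child attribution (R2), Kiran Ferreira is treated as owning Idris Ferreira's 31% interest in Pinebrook Media Ltd.
Chain via Ridgefield Pharma AG → Beacon Partners LP → Ashford Services GmbH (R1): 70% × 58% × 61% × 55% = 13.6213% of Crosswind Manufacturing Inc.
Chain via Pinebrook Media Ltd → Clearview Shipping BV → Orion Mining NL (R1): 31% × 19% × 35% × 12% = 0.24738% of Crosswind Manufacturing Inc.
Aggregating (R3): 13.6213% + 0.24738% = 13.86868%.
13.86868% does not exceed the 80% threshold, so Kiran is not a related party to Crosswind Manufacturing Inc.

No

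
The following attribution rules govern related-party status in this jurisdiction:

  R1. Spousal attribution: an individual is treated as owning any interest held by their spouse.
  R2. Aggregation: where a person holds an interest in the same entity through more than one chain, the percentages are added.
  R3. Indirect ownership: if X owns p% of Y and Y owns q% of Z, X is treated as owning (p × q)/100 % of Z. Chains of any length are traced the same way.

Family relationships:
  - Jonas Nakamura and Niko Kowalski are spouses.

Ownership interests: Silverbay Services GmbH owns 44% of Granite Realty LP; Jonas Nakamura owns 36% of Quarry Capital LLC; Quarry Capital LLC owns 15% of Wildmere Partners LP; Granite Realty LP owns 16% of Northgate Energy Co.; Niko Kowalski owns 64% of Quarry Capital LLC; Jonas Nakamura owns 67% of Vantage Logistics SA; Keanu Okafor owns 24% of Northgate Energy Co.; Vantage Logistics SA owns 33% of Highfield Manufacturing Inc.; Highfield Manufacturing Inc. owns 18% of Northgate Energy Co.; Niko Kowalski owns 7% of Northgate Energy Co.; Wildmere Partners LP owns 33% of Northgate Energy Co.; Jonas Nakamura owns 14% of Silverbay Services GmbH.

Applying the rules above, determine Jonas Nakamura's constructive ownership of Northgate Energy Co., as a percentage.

By spousal attribution (R1), Jonas Nakamura is treated as also owning Niko Kowalski's interest in Quarry Capital LLC, giving 36% + 64% = 100%.
By spousal attribution (R1), Jonas Nakamura is treated as owning Niko Kowalski's 7% interest in Northgate Energy Co.
Chain via Quarry Capital LLC → Wildmere Partners LP (R3): 100% × 15% × 33% = 4.95% of Northgate Energy Co.
Chain via Vantage Logistics SA → Highfield Manufacturing Inc. (R3): 67% × 33% × 18% = 3.9798% of Northgate Energy Co.
Chain via Silverbay Services GmbH → Granite Realty LP (R3): 14% × 44% × 16% = 0.9856% of Northgate Energy Co.
Direct interest in Northgate Energy Co: 7%.
Aggregating (R2): 4.95% + 3.9798% + 0.9856% + 7% = 16.9154%.

16.9154%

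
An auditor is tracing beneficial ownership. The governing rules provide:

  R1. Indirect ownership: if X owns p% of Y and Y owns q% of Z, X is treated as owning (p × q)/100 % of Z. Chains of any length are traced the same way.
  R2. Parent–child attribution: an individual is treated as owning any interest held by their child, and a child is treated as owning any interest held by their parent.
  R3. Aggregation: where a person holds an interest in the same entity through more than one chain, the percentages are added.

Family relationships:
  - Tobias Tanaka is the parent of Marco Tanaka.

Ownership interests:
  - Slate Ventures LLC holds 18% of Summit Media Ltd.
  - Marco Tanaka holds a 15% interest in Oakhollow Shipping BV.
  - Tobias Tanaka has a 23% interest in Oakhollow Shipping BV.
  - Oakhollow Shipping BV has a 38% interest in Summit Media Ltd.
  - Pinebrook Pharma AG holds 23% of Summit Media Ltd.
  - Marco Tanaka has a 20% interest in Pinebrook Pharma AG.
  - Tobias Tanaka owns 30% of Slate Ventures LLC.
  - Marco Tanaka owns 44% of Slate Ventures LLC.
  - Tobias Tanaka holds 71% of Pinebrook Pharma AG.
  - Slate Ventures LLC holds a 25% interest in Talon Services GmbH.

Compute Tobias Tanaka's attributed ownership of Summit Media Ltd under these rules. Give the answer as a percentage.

By parent–child attribution (R2), Tobias Tanaka is treated as also owning Marco Tanaka's interest in Slate Ventures LLC, giving 30% + 44% = 74%.
By parent–child attribution (R2), Tobias Tanaka is treated as also owning Marco Tanaka's interest in Pinebrook Pharma AG, giving 71% + 20% = 91%.
By parent–child attribution (R2), Tobias Tanaka is treated as also owning Marco Tanaka's interest in Oakhollow Shipping BV, giving 23% + 15% = 38%.
Chain via Slate Ventures LLC (R1): 74% × 18% = 13.32% of Summit Media Ltd.
Chain via Pinebrook Pharma AG (R1): 91% × 23% = 20.93% of Summit Media Ltd.
Chain via Oakhollow Shipping BV (R1): 38% × 38% = 14.44% of Summit Media Ltd.
Aggregating (R3): 13.32% + 20.93% + 14.44% = 48.69%.

48.69%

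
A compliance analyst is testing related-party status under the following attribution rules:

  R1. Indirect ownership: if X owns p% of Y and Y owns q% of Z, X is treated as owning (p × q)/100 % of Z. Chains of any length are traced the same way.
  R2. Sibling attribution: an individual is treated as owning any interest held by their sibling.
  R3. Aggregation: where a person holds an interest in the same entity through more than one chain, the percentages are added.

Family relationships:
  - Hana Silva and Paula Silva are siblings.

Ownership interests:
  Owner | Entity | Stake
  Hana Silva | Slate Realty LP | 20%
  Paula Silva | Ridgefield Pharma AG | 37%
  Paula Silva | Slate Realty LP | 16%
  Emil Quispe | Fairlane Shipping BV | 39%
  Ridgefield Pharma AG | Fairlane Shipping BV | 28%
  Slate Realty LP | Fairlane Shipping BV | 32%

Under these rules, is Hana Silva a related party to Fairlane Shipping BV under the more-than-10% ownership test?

Yes

By sibling attribution (R2), Hana Silva is treated as also owning Paula Silva's interest in Slate Realty LP, giving 20% + 16% = 36%.
By sibling attribution (R2), Hana Silva is treated as owning Paula Silva's 37% interest in Ridgefield Pharma AG.
Chain via Slate Realty LP (R1): 36% × 32% = 11.52% of Fairlane Shipping BV.
Chain via Ridgefield Pharma AG (R1): 37% × 28% = 10.36% of Fairlane Shipping BV.
Aggregating (R3): 11.52% + 10.36% = 21.88%.
21.88% exceeds the 10% threshold, so Hana is a related party to Fairlane Shipping BV.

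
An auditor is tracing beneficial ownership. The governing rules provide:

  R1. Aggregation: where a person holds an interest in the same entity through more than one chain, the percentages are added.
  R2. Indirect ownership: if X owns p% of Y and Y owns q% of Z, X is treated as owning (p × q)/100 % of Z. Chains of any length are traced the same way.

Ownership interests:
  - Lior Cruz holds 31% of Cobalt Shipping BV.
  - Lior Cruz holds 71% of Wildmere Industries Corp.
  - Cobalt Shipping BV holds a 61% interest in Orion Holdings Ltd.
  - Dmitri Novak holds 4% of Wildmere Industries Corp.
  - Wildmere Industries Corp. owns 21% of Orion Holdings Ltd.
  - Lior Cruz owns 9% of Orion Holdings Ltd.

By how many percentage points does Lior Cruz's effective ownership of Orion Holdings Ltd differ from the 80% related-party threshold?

37.18

Chain via Cobalt Shipping BV (R2): 31% × 61% = 18.91% of Orion Holdings Ltd.
Chain via Wildmere Industries Corp. (R2): 71% × 21% = 14.91% of Orion Holdings Ltd.
Direct interest in Orion Holdings Ltd: 9%.
Aggregating (R1): 18.91% + 14.91% + 9% = 42.82%.
42.82% falls short of the 80% threshold by 37.18 percentage points.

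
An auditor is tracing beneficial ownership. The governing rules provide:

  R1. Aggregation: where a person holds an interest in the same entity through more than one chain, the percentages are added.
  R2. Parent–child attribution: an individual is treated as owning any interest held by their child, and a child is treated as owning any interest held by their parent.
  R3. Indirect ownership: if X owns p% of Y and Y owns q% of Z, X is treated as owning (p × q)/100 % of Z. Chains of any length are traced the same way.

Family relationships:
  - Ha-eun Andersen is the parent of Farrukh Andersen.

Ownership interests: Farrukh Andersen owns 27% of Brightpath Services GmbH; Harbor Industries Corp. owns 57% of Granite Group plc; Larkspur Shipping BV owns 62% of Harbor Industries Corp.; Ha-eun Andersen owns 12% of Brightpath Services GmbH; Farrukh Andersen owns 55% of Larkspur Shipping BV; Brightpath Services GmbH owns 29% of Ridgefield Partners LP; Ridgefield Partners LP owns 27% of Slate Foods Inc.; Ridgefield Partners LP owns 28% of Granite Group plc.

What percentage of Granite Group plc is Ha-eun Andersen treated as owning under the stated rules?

By parent–child attribution (R2), Ha-eun Andersen is treated as also owning Farrukh Andersen's interest in Brightpath Services GmbH, giving 12% + 27% = 39%.
By parent–child attribution (R2), Ha-eun Andersen is treated as owning Farrukh Andersen's 55% interest in Larkspur Shipping BV.
Chain via Brightpath Services GmbH → Ridgefield Partners LP (R3): 39% × 29% × 28% = 3.1668% of Granite Group plc.
Chain via Larkspur Shipping BV → Harbor Industries Corp. (R3): 55% × 62% × 57% = 19.437% of Granite Group plc.
Aggregating (R1): 3.1668% + 19.437% = 22.6038%.

22.6038%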